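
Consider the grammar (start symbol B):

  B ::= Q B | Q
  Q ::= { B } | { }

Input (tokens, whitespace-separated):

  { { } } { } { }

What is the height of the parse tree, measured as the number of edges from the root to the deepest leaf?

4

[B [Q { [B [Q { }]] }] [B [Q { }] [B [Q { }]]]]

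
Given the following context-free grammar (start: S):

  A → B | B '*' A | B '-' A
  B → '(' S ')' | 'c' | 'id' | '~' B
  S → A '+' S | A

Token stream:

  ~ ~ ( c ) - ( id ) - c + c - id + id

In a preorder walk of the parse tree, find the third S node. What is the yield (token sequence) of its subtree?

[S [A [B ~ [B ~ [B ( [S [A [B c]]] )]]] - [A [B ( [S [A [B id]]] )] - [A [B c]]]] + [S [A [B c] - [A [B id]]] + [S [A [B id]]]]]

id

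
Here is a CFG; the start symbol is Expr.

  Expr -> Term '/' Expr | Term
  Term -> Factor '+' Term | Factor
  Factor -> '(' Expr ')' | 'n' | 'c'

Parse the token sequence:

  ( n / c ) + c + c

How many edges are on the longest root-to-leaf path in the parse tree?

7

[Expr [Term [Factor ( [Expr [Term [Factor n]] / [Expr [Term [Factor c]]]] )] + [Term [Factor c] + [Term [Factor c]]]]]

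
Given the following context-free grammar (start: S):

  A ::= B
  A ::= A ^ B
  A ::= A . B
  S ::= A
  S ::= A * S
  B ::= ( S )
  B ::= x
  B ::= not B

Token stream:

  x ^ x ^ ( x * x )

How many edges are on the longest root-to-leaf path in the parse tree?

[S [A [A [A [B x]] ^ [B x]] ^ [B ( [S [A [B x]] * [S [A [B x]]]] )]]]

7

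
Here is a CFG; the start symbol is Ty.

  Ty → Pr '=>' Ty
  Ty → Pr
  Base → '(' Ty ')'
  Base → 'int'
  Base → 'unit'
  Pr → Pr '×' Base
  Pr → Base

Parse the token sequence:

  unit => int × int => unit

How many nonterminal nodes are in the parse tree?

11

[Ty [Pr [Base unit]] => [Ty [Pr [Pr [Base int]] × [Base int]] => [Ty [Pr [Base unit]]]]]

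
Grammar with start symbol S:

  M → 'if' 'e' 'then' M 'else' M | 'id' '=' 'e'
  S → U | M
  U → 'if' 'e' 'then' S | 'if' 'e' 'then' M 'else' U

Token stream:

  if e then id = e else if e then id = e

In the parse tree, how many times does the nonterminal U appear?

[S [U if e then [M id = e] else [U if e then [S [M id = e]]]]]

2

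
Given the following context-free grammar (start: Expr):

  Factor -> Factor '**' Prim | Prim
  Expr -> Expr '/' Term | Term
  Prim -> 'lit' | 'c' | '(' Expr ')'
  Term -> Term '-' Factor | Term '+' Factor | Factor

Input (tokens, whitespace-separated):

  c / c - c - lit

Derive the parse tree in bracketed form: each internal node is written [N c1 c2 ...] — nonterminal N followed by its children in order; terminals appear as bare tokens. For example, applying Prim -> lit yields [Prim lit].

[Expr [Expr [Term [Factor [Prim c]]]] / [Term [Term [Term [Factor [Prim c]]] - [Factor [Prim c]]] - [Factor [Prim lit]]]]

Expr
Expr / Term
Term / Term
Factor / Term
Prim / Term
c / Term
c / Term - Factor
c / Term - Factor - Factor
c / Factor - Factor - Factor
c / Prim - Factor - Factor
c / c - Factor - Factor
c / c - Prim - Factor
c / c - c - Factor
c / c - c - Prim
c / c - c - lit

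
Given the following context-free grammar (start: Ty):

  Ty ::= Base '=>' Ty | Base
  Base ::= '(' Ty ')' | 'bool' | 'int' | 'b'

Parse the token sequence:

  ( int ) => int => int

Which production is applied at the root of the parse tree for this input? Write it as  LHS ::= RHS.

[Ty [Base ( [Ty [Base int]] )] => [Ty [Base int] => [Ty [Base int]]]]

Ty ::= Base '=>' Ty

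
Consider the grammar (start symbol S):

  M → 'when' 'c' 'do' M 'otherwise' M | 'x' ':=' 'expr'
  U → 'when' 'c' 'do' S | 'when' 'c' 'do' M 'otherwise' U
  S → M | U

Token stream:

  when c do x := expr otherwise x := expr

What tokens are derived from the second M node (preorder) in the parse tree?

x := expr

[S [M when c do [M x := expr] otherwise [M x := expr]]]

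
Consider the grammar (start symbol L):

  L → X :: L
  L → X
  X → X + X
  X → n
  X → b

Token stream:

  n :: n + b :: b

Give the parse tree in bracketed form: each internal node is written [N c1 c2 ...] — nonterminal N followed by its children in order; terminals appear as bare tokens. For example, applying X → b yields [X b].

L
X :: L
n :: L
n :: X :: L
n :: X + X :: L
n :: n + X :: L
n :: n + b :: L
n :: n + b :: X
n :: n + b :: b

[L [X n] :: [L [X [X n] + [X b]] :: [L [X b]]]]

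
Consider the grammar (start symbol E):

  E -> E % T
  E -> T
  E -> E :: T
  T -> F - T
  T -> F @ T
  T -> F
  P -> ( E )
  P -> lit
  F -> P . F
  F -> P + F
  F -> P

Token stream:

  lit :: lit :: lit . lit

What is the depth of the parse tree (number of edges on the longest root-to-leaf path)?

[E [E [E [T [F [P lit]]]] :: [T [F [P lit]]]] :: [T [F [P lit] . [F [P lit]]]]]

6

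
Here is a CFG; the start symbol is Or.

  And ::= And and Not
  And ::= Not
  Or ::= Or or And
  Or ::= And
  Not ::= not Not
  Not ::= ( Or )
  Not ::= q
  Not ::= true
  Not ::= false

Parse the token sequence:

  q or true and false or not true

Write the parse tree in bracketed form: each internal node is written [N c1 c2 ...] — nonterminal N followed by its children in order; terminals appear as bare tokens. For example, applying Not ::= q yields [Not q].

[Or [Or [Or [And [Not q]]] or [And [And [Not true]] and [Not false]]] or [And [Not not [Not true]]]]

Or
Or or And
Or or And or And
And or And or And
Not or And or And
q or And or And
q or And and Not or And
q or Not and Not or And
q or true and Not or And
q or true and false or And
q or true and false or Not
q or true and false or not Not
q or true and false or not true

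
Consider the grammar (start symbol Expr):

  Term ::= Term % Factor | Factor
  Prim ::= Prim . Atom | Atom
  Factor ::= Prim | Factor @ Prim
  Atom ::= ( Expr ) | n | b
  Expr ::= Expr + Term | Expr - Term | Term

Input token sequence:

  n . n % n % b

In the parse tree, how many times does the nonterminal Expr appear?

[Expr [Term [Term [Term [Factor [Prim [Prim [Atom n]] . [Atom n]]]] % [Factor [Prim [Atom n]]]] % [Factor [Prim [Atom b]]]]]

1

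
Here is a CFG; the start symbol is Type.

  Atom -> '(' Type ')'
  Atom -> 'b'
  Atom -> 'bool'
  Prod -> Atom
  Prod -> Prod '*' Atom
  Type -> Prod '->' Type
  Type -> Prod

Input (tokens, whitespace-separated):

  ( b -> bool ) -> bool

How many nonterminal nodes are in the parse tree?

12

[Type [Prod [Atom ( [Type [Prod [Atom b]] -> [Type [Prod [Atom bool]]]] )]] -> [Type [Prod [Atom bool]]]]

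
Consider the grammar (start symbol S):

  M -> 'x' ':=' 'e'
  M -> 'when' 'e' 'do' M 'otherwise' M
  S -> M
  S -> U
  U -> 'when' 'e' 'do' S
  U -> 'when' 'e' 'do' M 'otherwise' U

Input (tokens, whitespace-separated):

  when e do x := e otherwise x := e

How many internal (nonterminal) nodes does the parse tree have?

4

[S [M when e do [M x := e] otherwise [M x := e]]]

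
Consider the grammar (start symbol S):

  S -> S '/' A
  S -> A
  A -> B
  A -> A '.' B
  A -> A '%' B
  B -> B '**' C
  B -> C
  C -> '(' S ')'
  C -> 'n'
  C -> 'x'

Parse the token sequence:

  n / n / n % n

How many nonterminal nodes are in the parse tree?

[S [S [S [A [B [C n]]]] / [A [B [C n]]]] / [A [A [B [C n]]] % [B [C n]]]]

15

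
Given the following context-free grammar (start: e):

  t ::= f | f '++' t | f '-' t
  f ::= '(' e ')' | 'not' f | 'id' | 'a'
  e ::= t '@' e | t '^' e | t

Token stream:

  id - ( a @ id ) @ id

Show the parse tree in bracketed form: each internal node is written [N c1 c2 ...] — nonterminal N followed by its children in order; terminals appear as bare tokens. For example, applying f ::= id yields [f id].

e
t @ e
f - t @ e
id - t @ e
id - f @ e
id - ( e ) @ e
id - ( t @ e ) @ e
id - ( f @ e ) @ e
id - ( a @ e ) @ e
id - ( a @ t ) @ e
id - ( a @ f ) @ e
id - ( a @ id ) @ e
id - ( a @ id ) @ t
id - ( a @ id ) @ f
id - ( a @ id ) @ id

[e [t [f id] - [t [f ( [e [t [f a]] @ [e [t [f id]]]] )]]] @ [e [t [f id]]]]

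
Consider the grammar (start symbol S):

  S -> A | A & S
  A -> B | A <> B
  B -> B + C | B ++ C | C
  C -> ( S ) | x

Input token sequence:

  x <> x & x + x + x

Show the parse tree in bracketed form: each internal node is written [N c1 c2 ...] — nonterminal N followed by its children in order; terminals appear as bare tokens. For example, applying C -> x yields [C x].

[S [A [A [B [C x]]] <> [B [C x]]] & [S [A [B [B [B [C x]] + [C x]] + [C x]]]]]

S
A & S
A <> B & S
B <> B & S
C <> B & S
x <> B & S
x <> C & S
x <> x & S
x <> x & A
x <> x & B
x <> x & B + C
x <> x & B + C + C
x <> x & C + C + C
x <> x & x + C + C
x <> x & x + x + C
x <> x & x + x + x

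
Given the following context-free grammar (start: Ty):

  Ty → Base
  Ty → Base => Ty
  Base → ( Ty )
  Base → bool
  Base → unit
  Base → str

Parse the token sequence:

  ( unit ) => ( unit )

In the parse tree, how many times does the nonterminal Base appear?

4

[Ty [Base ( [Ty [Base unit]] )] => [Ty [Base ( [Ty [Base unit]] )]]]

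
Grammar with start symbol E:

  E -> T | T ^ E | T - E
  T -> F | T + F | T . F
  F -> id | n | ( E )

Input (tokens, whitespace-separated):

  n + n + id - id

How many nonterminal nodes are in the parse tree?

[E [T [T [T [F n]] + [F n]] + [F id]] - [E [T [F id]]]]

10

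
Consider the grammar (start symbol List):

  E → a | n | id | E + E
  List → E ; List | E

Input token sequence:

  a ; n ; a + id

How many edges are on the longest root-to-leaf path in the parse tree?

[List [E a] ; [List [E n] ; [List [E [E a] + [E id]]]]]

5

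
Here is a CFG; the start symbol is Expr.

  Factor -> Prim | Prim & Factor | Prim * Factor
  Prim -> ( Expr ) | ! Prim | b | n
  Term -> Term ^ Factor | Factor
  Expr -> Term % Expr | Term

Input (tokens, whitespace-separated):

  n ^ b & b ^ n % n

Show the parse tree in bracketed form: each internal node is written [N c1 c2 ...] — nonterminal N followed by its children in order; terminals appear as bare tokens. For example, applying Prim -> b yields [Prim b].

Expr
Term % Expr
Term ^ Factor % Expr
Term ^ Factor ^ Factor % Expr
Factor ^ Factor ^ Factor % Expr
Prim ^ Factor ^ Factor % Expr
n ^ Factor ^ Factor % Expr
n ^ Prim & Factor ^ Factor % Expr
n ^ b & Factor ^ Factor % Expr
n ^ b & Prim ^ Factor % Expr
n ^ b & b ^ Factor % Expr
n ^ b & b ^ Prim % Expr
n ^ b & b ^ n % Expr
n ^ b & b ^ n % Term
n ^ b & b ^ n % Factor
n ^ b & b ^ n % Prim
n ^ b & b ^ n % n

[Expr [Term [Term [Term [Factor [Prim n]]] ^ [Factor [Prim b] & [Factor [Prim b]]]] ^ [Factor [Prim n]]] % [Expr [Term [Factor [Prim n]]]]]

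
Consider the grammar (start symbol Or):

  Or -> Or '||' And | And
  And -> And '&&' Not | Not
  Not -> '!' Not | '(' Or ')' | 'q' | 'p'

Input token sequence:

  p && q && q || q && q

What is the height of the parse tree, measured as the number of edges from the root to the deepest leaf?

6

[Or [Or [And [And [And [Not p]] && [Not q]] && [Not q]]] || [And [And [Not q]] && [Not q]]]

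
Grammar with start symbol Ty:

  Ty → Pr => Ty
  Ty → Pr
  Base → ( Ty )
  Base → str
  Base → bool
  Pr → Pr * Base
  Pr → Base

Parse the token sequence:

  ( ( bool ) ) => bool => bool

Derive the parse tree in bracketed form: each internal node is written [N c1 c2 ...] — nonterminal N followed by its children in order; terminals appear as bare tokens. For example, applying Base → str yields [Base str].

[Ty [Pr [Base ( [Ty [Pr [Base ( [Ty [Pr [Base bool]]] )]]] )]] => [Ty [Pr [Base bool]] => [Ty [Pr [Base bool]]]]]

Ty
Pr => Ty
Base => Ty
( Ty ) => Ty
( Pr ) => Ty
( Base ) => Ty
( ( Ty ) ) => Ty
( ( Pr ) ) => Ty
( ( Base ) ) => Ty
( ( bool ) ) => Ty
( ( bool ) ) => Pr => Ty
( ( bool ) ) => Base => Ty
( ( bool ) ) => bool => Ty
( ( bool ) ) => bool => Pr
( ( bool ) ) => bool => Base
( ( bool ) ) => bool => bool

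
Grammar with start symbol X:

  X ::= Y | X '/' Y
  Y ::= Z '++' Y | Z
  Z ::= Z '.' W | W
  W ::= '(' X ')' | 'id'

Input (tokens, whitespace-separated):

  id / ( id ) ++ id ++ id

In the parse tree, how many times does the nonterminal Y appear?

[X [X [Y [Z [W id]]]] / [Y [Z [W ( [X [Y [Z [W id]]]] )]] ++ [Y [Z [W id]] ++ [Y [Z [W id]]]]]]

5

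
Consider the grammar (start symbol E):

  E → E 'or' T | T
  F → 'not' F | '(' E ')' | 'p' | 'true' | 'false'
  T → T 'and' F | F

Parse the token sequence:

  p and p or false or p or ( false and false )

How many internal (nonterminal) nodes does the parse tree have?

19

[E [E [E [E [T [T [F p]] and [F p]]] or [T [F false]]] or [T [F p]]] or [T [F ( [E [T [T [F false]] and [F false]]] )]]]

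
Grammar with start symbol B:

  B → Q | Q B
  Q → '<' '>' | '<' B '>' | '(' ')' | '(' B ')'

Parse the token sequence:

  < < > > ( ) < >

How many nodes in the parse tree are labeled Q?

[B [Q < [B [Q < >]] >] [B [Q ( )] [B [Q < >]]]]

4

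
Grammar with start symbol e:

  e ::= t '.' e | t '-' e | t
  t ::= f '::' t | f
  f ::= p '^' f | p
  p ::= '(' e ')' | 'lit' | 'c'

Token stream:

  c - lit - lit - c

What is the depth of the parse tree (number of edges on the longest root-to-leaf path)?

7

[e [t [f [p c]]] - [e [t [f [p lit]]] - [e [t [f [p lit]]] - [e [t [f [p c]]]]]]]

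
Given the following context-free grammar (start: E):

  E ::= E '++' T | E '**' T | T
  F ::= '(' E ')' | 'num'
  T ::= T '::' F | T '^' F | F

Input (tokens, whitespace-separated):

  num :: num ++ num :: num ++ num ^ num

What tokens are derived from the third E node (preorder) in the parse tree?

[E [E [E [T [T [F num]] :: [F num]]] ++ [T [T [F num]] :: [F num]]] ++ [T [T [F num]] ^ [F num]]]

num :: num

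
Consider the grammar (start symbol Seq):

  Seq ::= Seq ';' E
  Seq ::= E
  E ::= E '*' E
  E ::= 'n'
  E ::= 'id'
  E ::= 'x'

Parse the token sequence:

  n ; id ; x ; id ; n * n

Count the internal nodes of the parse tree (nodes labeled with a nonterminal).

12

[Seq [Seq [Seq [Seq [Seq [E n]] ; [E id]] ; [E x]] ; [E id]] ; [E [E n] * [E n]]]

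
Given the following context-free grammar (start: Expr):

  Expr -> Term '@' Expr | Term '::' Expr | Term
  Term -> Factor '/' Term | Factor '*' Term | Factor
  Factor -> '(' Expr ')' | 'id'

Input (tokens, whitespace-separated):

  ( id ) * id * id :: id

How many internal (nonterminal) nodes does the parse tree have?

[Expr [Term [Factor ( [Expr [Term [Factor id]]] )] * [Term [Factor id] * [Term [Factor id]]]] :: [Expr [Term [Factor id]]]]

13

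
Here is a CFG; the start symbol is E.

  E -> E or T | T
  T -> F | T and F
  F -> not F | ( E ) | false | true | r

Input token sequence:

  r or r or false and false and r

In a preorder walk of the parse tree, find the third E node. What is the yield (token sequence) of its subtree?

[E [E [E [T [F r]]] or [T [F r]]] or [T [T [T [F false]] and [F false]] and [F r]]]

r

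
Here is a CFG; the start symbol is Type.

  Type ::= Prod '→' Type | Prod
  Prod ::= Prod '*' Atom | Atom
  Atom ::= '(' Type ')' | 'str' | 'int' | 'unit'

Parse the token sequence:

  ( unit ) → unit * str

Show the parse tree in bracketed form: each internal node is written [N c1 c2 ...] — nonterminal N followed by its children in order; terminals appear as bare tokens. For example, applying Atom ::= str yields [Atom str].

Type
Prod → Type
Atom → Type
( Type ) → Type
( Prod ) → Type
( Atom ) → Type
( unit ) → Type
( unit ) → Prod
( unit ) → Prod * Atom
( unit ) → Atom * Atom
( unit ) → unit * Atom
( unit ) → unit * str

[Type [Prod [Atom ( [Type [Prod [Atom unit]]] )]] → [Type [Prod [Prod [Atom unit]] * [Atom str]]]]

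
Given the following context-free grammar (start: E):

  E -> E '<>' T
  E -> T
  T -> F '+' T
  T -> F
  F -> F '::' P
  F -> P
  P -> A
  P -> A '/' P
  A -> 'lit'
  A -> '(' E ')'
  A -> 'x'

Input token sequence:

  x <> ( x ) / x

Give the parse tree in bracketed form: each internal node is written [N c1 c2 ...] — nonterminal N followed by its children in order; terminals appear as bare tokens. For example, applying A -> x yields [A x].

E
E <> T
T <> T
F <> T
P <> T
A <> T
x <> T
x <> F
x <> P
x <> A / P
x <> ( E ) / P
x <> ( T ) / P
x <> ( F ) / P
x <> ( P ) / P
x <> ( A ) / P
x <> ( x ) / P
x <> ( x ) / A
x <> ( x ) / x

[E [E [T [F [P [A x]]]]] <> [T [F [P [A ( [E [T [F [P [A x]]]]] )] / [P [A x]]]]]]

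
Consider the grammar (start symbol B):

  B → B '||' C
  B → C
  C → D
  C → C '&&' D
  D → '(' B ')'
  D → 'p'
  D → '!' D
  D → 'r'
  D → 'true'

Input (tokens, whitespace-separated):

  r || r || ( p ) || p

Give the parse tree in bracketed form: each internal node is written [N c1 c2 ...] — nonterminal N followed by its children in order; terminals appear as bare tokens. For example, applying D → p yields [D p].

B
B || C
B || C || C
B || C || C || C
C || C || C || C
D || C || C || C
r || C || C || C
r || D || C || C
r || r || C || C
r || r || D || C
r || r || ( B ) || C
r || r || ( C ) || C
r || r || ( D ) || C
r || r || ( p ) || C
r || r || ( p ) || D
r || r || ( p ) || p

[B [B [B [B [C [D r]]] || [C [D r]]] || [C [D ( [B [C [D p]]] )]]] || [C [D p]]]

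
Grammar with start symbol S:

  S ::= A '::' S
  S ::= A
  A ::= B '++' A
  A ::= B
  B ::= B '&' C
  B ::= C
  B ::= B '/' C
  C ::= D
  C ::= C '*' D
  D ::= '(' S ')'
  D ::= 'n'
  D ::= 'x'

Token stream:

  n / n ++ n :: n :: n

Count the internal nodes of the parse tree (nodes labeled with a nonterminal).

[S [A [B [B [C [D n]]] / [C [D n]]] ++ [A [B [C [D n]]]]] :: [S [A [B [C [D n]]]] :: [S [A [B [C [D n]]]]]]]

22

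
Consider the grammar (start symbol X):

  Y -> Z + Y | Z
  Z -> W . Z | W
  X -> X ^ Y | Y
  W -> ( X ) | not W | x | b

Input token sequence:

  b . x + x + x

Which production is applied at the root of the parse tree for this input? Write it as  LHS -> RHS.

[X [Y [Z [W b] . [Z [W x]]] + [Y [Z [W x]] + [Y [Z [W x]]]]]]

X -> Y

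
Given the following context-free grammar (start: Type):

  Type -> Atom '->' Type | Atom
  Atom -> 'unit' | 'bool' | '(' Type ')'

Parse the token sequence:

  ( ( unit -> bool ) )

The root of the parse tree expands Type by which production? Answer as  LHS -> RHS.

Type -> Atom

[Type [Atom ( [Type [Atom ( [Type [Atom unit] -> [Type [Atom bool]]] )]] )]]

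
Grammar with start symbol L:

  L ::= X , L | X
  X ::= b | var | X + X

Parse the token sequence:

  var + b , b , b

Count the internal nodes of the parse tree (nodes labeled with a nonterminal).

8

[L [X [X var] + [X b]] , [L [X b] , [L [X b]]]]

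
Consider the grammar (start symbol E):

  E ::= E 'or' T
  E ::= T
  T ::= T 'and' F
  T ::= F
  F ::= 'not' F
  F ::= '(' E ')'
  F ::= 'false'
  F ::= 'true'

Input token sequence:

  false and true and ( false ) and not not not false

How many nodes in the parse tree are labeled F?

[E [T [T [T [T [F false]] and [F true]] and [F ( [E [T [F false]]] )]] and [F not [F not [F not [F false]]]]]]

8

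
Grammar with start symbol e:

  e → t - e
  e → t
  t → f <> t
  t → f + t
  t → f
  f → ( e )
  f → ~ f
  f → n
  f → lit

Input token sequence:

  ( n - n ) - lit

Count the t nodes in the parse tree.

[e [t [f ( [e [t [f n]] - [e [t [f n]]]] )]] - [e [t [f lit]]]]

4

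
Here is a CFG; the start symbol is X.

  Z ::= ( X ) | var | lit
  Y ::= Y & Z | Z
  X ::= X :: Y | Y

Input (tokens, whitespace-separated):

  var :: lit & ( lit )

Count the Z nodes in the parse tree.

4

[X [X [Y [Z var]]] :: [Y [Y [Z lit]] & [Z ( [X [Y [Z lit]]] )]]]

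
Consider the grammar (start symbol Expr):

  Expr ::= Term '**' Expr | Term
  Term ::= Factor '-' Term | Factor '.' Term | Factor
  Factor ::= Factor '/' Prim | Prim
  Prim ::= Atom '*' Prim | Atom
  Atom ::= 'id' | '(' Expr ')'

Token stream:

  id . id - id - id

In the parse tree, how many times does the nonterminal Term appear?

4

[Expr [Term [Factor [Prim [Atom id]]] . [Term [Factor [Prim [Atom id]]] - [Term [Factor [Prim [Atom id]]] - [Term [Factor [Prim [Atom id]]]]]]]]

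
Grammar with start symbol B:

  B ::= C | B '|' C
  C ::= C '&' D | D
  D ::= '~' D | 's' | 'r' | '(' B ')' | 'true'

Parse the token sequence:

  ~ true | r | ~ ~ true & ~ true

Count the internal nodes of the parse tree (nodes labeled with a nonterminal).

[B [B [B [C [D ~ [D true]]]] | [C [D r]]] | [C [C [D ~ [D ~ [D true]]]] & [D ~ [D true]]]]

15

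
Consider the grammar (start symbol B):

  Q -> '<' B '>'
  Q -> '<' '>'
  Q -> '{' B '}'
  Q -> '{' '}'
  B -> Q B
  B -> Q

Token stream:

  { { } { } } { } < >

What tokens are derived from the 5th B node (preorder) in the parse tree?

< >

[B [Q { [B [Q { }] [B [Q { }]]] }] [B [Q { }] [B [Q < >]]]]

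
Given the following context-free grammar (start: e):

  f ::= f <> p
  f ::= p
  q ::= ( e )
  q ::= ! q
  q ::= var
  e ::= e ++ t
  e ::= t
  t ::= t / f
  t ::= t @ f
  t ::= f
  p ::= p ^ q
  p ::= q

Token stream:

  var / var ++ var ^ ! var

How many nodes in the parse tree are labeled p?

[e [e [t [t [f [p [q var]]]] / [f [p [q var]]]]] ++ [t [f [p [p [q var]] ^ [q ! [q var]]]]]]

4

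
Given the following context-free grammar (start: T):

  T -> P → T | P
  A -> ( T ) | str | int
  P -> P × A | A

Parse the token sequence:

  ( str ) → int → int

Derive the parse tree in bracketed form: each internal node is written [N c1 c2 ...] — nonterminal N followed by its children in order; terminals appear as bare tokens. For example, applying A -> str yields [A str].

[T [P [A ( [T [P [A str]]] )]] → [T [P [A int]] → [T [P [A int]]]]]

T
P → T
A → T
( T ) → T
( P ) → T
( A ) → T
( str ) → T
( str ) → P → T
( str ) → A → T
( str ) → int → T
( str ) → int → P
( str ) → int → A
( str ) → int → int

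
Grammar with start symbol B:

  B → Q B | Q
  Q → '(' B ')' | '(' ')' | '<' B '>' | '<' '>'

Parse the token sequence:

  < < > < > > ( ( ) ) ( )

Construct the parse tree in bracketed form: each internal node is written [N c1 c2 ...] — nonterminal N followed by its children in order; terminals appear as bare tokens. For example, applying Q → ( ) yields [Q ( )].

[B [Q < [B [Q < >] [B [Q < >]]] >] [B [Q ( [B [Q ( )]] )] [B [Q ( )]]]]

B
Q B
< B > B
< Q B > B
< < > B > B
< < > Q > B
< < > < > > B
< < > < > > Q B
< < > < > > ( B ) B
< < > < > > ( Q ) B
< < > < > > ( ( ) ) B
< < > < > > ( ( ) ) Q
< < > < > > ( ( ) ) ( )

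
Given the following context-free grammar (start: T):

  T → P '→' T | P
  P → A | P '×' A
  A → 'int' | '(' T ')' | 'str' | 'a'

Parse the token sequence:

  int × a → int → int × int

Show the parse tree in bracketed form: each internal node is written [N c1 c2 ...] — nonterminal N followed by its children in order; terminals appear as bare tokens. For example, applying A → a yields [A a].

T
P → T
P × A → T
A × A → T
int × A → T
int × a → T
int × a → P → T
int × a → A → T
int × a → int → T
int × a → int → P
int × a → int → P × A
int × a → int → A × A
int × a → int → int × A
int × a → int → int × int

[T [P [P [A int]] × [A a]] → [T [P [A int]] → [T [P [P [A int]] × [A int]]]]]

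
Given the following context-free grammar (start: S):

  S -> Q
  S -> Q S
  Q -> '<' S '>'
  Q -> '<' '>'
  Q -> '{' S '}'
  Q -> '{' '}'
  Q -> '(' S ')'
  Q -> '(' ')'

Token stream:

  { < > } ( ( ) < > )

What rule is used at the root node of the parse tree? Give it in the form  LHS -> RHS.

[S [Q { [S [Q < >]] }] [S [Q ( [S [Q ( )] [S [Q < >]]] )]]]

S -> Q S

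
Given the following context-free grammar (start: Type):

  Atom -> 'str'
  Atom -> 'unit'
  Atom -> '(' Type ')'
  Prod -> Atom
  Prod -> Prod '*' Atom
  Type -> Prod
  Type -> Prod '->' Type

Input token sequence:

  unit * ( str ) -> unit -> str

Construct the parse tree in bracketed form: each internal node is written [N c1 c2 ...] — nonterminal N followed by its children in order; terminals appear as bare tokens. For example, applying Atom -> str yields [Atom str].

[Type [Prod [Prod [Atom unit]] * [Atom ( [Type [Prod [Atom str]]] )]] -> [Type [Prod [Atom unit]] -> [Type [Prod [Atom str]]]]]

Type
Prod -> Type
Prod * Atom -> Type
Atom * Atom -> Type
unit * Atom -> Type
unit * ( Type ) -> Type
unit * ( Prod ) -> Type
unit * ( Atom ) -> Type
unit * ( str ) -> Type
unit * ( str ) -> Prod -> Type
unit * ( str ) -> Atom -> Type
unit * ( str ) -> unit -> Type
unit * ( str ) -> unit -> Prod
unit * ( str ) -> unit -> Atom
unit * ( str ) -> unit -> str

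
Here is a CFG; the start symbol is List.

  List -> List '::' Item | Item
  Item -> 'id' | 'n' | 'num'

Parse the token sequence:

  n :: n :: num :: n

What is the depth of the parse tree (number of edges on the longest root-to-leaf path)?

[List [List [List [List [Item n]] :: [Item n]] :: [Item num]] :: [Item n]]

5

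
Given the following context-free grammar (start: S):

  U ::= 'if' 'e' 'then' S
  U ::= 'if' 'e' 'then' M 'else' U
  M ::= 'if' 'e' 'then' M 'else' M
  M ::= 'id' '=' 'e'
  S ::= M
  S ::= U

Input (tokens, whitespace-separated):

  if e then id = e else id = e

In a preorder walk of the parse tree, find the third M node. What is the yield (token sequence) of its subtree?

id = e

[S [M if e then [M id = e] else [M id = e]]]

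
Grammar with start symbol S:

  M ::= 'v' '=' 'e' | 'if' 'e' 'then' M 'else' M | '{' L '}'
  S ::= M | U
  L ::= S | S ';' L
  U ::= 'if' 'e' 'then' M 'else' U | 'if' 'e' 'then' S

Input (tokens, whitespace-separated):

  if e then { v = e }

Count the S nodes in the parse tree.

3

[S [U if e then [S [M { [L [S [M v = e]]] }]]]]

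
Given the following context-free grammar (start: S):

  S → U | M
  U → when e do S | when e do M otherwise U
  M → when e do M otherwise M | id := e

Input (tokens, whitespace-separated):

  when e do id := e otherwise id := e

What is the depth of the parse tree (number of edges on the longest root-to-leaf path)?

3

[S [M when e do [M id := e] otherwise [M id := e]]]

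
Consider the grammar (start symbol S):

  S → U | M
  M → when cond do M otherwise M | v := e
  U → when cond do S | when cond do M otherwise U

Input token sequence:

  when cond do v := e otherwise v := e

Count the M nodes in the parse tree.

3

[S [M when cond do [M v := e] otherwise [M v := e]]]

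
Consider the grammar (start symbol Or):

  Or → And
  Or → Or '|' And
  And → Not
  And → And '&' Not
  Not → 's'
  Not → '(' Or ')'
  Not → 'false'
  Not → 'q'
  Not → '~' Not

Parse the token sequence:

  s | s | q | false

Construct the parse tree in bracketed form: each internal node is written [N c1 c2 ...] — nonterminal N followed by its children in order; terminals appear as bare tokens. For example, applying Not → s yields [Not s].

Or
Or | And
Or | And | And
Or | And | And | And
And | And | And | And
Not | And | And | And
s | And | And | And
s | Not | And | And
s | s | And | And
s | s | Not | And
s | s | q | And
s | s | q | Not
s | s | q | false

[Or [Or [Or [Or [And [Not s]]] | [And [Not s]]] | [And [Not q]]] | [And [Not false]]]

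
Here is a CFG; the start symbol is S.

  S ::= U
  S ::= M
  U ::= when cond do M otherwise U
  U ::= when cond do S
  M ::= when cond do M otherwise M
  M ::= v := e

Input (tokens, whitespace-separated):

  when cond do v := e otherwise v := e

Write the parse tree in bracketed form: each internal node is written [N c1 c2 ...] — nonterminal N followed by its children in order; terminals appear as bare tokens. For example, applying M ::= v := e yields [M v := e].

S
M
when cond do M otherwise M
when cond do v := e otherwise M
when cond do v := e otherwise v := e

[S [M when cond do [M v := e] otherwise [M v := e]]]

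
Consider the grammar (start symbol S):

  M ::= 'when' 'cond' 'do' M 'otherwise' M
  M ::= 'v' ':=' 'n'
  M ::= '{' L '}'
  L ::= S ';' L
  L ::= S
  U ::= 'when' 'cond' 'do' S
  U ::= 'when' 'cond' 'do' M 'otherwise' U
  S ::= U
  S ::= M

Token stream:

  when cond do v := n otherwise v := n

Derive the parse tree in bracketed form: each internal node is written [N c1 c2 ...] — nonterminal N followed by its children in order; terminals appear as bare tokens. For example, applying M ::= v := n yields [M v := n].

[S [M when cond do [M v := n] otherwise [M v := n]]]

S
M
when cond do M otherwise M
when cond do v := n otherwise M
when cond do v := n otherwise v := n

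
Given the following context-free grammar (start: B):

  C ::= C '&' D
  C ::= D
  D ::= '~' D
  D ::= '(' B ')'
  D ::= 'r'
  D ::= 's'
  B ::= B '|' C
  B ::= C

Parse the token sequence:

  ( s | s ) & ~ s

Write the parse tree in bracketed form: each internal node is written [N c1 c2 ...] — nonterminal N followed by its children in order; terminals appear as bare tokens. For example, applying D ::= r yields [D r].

[B [C [C [D ( [B [B [C [D s]]] | [C [D s]]] )]] & [D ~ [D s]]]]

B
C
C & D
D & D
( B ) & D
( B | C ) & D
( C | C ) & D
( D | C ) & D
( s | C ) & D
( s | D ) & D
( s | s ) & D
( s | s ) & ~ D
( s | s ) & ~ s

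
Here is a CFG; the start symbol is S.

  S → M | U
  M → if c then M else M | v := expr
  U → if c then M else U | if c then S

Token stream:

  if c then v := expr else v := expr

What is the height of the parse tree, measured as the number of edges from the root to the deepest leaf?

[S [M if c then [M v := expr] else [M v := expr]]]

3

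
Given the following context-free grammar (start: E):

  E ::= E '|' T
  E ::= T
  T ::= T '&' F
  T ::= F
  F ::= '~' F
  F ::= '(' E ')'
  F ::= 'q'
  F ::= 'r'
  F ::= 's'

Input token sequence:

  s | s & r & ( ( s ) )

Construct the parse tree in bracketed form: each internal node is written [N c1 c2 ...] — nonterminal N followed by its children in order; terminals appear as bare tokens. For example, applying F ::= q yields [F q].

E
E | T
T | T
F | T
s | T
s | T & F
s | T & F & F
s | F & F & F
s | s & F & F
s | s & r & F
s | s & r & ( E )
s | s & r & ( T )
s | s & r & ( F )
s | s & r & ( ( E ) )
s | s & r & ( ( T ) )
s | s & r & ( ( F ) )
s | s & r & ( ( s ) )

[E [E [T [F s]]] | [T [T [T [F s]] & [F r]] & [F ( [E [T [F ( [E [T [F s]]] )]]] )]]]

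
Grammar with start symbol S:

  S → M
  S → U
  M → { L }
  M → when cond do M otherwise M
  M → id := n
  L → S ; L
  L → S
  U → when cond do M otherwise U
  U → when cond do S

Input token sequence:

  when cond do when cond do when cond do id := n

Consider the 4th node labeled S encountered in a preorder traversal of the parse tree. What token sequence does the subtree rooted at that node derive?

[S [U when cond do [S [U when cond do [S [U when cond do [S [M id := n]]]]]]]]

id := n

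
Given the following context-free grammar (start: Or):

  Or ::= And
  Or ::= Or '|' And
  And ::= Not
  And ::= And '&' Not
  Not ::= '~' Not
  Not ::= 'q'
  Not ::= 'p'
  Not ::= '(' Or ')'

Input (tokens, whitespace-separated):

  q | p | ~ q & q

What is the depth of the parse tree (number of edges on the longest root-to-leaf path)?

5

[Or [Or [Or [And [Not q]]] | [And [Not p]]] | [And [And [Not ~ [Not q]]] & [Not q]]]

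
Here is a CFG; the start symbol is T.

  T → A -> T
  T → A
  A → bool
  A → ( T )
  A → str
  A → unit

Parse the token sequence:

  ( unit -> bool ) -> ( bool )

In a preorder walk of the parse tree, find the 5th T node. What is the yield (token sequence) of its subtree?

bool

[T [A ( [T [A unit] -> [T [A bool]]] )] -> [T [A ( [T [A bool]] )]]]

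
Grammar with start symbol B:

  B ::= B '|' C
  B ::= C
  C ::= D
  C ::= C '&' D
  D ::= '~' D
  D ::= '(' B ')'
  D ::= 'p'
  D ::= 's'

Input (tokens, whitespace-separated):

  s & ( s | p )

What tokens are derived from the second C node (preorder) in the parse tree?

[B [C [C [D s]] & [D ( [B [B [C [D s]]] | [C [D p]]] )]]]

s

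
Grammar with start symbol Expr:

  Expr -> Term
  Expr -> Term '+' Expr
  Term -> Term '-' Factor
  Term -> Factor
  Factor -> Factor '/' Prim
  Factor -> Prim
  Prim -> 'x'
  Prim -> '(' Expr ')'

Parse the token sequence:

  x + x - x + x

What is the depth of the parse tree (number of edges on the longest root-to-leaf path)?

[Expr [Term [Factor [Prim x]]] + [Expr [Term [Term [Factor [Prim x]]] - [Factor [Prim x]]] + [Expr [Term [Factor [Prim x]]]]]]

6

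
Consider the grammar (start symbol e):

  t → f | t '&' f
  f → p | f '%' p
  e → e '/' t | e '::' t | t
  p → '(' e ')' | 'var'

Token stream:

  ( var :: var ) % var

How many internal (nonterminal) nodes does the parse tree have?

14

[e [t [f [f [p ( [e [e [t [f [p var]]]] :: [t [f [p var]]]] )]] % [p var]]]]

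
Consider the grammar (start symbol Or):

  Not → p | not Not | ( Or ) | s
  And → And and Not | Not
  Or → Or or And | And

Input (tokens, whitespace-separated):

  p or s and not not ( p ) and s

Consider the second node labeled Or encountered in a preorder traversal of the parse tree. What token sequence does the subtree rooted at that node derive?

p

[Or [Or [And [Not p]]] or [And [And [And [Not s]] and [Not not [Not not [Not ( [Or [And [Not p]]] )]]]] and [Not s]]]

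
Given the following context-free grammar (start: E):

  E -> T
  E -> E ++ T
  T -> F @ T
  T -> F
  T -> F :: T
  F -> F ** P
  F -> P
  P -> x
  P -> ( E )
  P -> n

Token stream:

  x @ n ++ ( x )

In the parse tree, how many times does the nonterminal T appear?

4

[E [E [T [F [P x]] @ [T [F [P n]]]]] ++ [T [F [P ( [E [T [F [P x]]]] )]]]]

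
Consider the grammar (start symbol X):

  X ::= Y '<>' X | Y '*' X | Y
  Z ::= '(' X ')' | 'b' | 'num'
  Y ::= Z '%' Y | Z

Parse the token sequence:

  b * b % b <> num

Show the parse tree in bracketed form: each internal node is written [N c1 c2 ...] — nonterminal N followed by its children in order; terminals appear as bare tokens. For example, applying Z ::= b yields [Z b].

X
Y * X
Z * X
b * X
b * Y <> X
b * Z % Y <> X
b * b % Y <> X
b * b % Z <> X
b * b % b <> X
b * b % b <> Y
b * b % b <> Z
b * b % b <> num

[X [Y [Z b]] * [X [Y [Z b] % [Y [Z b]]] <> [X [Y [Z num]]]]]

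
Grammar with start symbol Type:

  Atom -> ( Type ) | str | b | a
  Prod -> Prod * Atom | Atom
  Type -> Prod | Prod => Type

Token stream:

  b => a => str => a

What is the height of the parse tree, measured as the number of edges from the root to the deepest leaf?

6

[Type [Prod [Atom b]] => [Type [Prod [Atom a]] => [Type [Prod [Atom str]] => [Type [Prod [Atom a]]]]]]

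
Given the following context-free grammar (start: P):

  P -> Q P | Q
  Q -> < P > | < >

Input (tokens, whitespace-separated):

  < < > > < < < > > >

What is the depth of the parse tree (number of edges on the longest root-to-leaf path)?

7

[P [Q < [P [Q < >]] >] [P [Q < [P [Q < [P [Q < >]] >]] >]]]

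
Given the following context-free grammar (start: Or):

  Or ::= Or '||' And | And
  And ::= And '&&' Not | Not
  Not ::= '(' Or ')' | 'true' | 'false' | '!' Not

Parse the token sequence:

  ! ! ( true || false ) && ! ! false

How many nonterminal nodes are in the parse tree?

[Or [And [And [Not ! [Not ! [Not ( [Or [Or [And [Not true]]] || [And [Not false]]] )]]]] && [Not ! [Not ! [Not false]]]]]

15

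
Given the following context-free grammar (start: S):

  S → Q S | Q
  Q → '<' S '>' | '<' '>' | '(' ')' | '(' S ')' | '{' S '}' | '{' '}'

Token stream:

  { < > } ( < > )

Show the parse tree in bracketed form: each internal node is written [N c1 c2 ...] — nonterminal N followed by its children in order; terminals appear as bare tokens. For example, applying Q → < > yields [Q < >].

[S [Q { [S [Q < >]] }] [S [Q ( [S [Q < >]] )]]]

S
Q S
{ S } S
{ Q } S
{ < > } S
{ < > } Q
{ < > } ( S )
{ < > } ( Q )
{ < > } ( < > )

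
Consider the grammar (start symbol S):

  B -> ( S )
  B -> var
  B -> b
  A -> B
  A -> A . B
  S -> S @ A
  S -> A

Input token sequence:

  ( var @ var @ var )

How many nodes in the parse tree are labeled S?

4

[S [A [B ( [S [S [S [A [B var]]] @ [A [B var]]] @ [A [B var]]] )]]]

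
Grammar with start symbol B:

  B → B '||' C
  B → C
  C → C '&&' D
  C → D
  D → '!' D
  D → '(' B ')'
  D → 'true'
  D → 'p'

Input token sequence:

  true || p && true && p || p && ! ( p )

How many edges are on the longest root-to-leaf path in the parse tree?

7

[B [B [B [C [D true]]] || [C [C [C [D p]] && [D true]] && [D p]]] || [C [C [D p]] && [D ! [D ( [B [C [D p]]] )]]]]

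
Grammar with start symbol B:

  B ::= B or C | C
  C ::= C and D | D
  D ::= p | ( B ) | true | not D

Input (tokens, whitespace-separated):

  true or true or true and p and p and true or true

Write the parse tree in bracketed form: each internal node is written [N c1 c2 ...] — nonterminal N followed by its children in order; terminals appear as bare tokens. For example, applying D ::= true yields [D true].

[B [B [B [B [C [D true]]] or [C [D true]]] or [C [C [C [C [D true]] and [D p]] and [D p]] and [D true]]] or [C [D true]]]

B
B or C
B or C or C
B or C or C or C
C or C or C or C
D or C or C or C
true or C or C or C
true or D or C or C
true or true or C or C
true or true or C and D or C
true or true or C and D and D or C
true or true or C and D and D and D or C
true or true or D and D and D and D or C
true or true or true and D and D and D or C
true or true or true and p and D and D or C
true or true or true and p and p and D or C
true or true or true and p and p and true or C
true or true or true and p and p and true or D
true or true or true and p and p and true or true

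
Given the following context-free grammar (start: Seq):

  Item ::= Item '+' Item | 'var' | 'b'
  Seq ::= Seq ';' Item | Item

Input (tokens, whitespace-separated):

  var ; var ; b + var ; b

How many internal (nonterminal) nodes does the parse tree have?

[Seq [Seq [Seq [Seq [Item var]] ; [Item var]] ; [Item [Item b] + [Item var]]] ; [Item b]]

10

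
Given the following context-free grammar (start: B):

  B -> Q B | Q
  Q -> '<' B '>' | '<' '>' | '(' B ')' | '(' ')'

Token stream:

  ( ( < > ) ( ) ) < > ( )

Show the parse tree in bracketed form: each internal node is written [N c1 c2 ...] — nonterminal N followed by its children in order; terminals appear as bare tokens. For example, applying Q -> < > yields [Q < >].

B
Q B
( B ) B
( Q B ) B
( ( B ) B ) B
( ( Q ) B ) B
( ( < > ) B ) B
( ( < > ) Q ) B
( ( < > ) ( ) ) B
( ( < > ) ( ) ) Q B
( ( < > ) ( ) ) < > B
( ( < > ) ( ) ) < > Q
( ( < > ) ( ) ) < > ( )

[B [Q ( [B [Q ( [B [Q < >]] )] [B [Q ( )]]] )] [B [Q < >] [B [Q ( )]]]]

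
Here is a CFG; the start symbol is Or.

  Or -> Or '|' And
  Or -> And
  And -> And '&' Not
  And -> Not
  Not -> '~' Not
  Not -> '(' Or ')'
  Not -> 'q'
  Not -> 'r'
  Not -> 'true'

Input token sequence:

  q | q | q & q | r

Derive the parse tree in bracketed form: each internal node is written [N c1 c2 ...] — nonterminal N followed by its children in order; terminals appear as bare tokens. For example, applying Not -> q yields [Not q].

[Or [Or [Or [Or [And [Not q]]] | [And [Not q]]] | [And [And [Not q]] & [Not q]]] | [And [Not r]]]

Or
Or | And
Or | And | And
Or | And | And | And
And | And | And | And
Not | And | And | And
q | And | And | And
q | Not | And | And
q | q | And | And
q | q | And & Not | And
q | q | Not & Not | And
q | q | q & Not | And
q | q | q & q | And
q | q | q & q | Not
q | q | q & q | r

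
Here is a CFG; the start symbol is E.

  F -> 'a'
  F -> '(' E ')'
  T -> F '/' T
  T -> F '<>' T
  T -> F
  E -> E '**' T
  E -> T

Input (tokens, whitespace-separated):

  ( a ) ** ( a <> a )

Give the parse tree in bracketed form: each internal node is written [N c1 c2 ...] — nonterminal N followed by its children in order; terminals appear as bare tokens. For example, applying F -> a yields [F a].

[E [E [T [F ( [E [T [F a]]] )]]] ** [T [F ( [E [T [F a] <> [T [F a]]]] )]]]

E
E ** T
T ** T
F ** T
( E ) ** T
( T ) ** T
( F ) ** T
( a ) ** T
( a ) ** F
( a ) ** ( E )
( a ) ** ( T )
( a ) ** ( F <> T )
( a ) ** ( a <> T )
( a ) ** ( a <> F )
( a ) ** ( a <> a )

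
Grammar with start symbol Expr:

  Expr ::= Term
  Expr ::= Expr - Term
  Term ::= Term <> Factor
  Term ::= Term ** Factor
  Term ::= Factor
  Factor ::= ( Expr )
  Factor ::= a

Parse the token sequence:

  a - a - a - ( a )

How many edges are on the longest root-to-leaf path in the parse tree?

6

[Expr [Expr [Expr [Expr [Term [Factor a]]] - [Term [Factor a]]] - [Term [Factor a]]] - [Term [Factor ( [Expr [Term [Factor a]]] )]]]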